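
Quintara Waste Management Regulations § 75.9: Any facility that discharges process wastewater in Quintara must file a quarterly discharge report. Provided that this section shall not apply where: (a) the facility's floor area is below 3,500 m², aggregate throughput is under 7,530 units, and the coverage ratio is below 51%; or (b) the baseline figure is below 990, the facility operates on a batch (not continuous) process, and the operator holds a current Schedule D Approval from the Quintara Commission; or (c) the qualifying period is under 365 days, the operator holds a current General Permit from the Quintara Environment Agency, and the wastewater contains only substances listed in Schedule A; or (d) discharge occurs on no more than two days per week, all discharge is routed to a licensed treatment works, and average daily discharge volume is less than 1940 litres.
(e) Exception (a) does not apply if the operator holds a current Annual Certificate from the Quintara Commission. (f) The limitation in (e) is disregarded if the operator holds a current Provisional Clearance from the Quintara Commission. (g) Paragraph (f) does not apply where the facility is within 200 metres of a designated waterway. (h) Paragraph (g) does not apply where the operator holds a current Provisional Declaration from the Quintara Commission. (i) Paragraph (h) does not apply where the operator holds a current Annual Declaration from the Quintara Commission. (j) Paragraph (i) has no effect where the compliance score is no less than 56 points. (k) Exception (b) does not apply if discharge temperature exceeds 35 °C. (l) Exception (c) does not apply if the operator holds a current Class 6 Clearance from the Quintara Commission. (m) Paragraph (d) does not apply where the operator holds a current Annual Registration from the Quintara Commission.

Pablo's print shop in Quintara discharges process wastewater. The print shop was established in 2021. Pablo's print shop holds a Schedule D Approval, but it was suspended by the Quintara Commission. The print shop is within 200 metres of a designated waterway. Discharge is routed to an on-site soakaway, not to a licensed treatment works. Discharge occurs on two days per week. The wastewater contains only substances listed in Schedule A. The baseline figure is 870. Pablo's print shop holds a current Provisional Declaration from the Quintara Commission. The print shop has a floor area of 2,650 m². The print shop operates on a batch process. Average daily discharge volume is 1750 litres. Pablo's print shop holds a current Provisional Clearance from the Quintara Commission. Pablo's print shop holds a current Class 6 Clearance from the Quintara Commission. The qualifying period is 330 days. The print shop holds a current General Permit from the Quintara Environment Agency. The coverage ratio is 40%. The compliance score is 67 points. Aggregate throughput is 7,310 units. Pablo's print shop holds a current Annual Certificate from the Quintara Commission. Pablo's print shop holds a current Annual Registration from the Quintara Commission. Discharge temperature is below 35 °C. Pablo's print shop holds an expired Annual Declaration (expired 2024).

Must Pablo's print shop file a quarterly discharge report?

Exception (a) is satisfied on its face — the facility's floor area is 2,650 m², below the 3,500 m² limit; aggregate throughput is 7,310 units, under the 7,530 units limit; the coverage ratio is 40%, below the 51% limit. Applying paragraphs (e)–(j): (e) is triggered (a current Annual Certificate is held), but is overridden by (f): (f) operates against (e): a current Provisional Clearance is held. (g) is engaged (the print shop is within 200 m of a designated waterway), but is overridden by (h): (h) operates — a current Provisional Declaration is held. (i) is not engaged (the Annual Declaration is not current), so (h) stands. (a) remains available.
Exception (b) does not apply: there is no Schedule D Approval in force.
Exception (c) is satisfied on its face — the qualifying period is 330 days, under the 365 days limit; a current General Permit is held; the wastewater is Schedule-A-only. But applying paragraph (l): (l) operates — a current Class 6 Clearance is held. Exception (c) does not apply.
Exception (d) does not apply: discharge is not routed to a licensed treatment works.

No — exception (a) applies; Pablo's print shop is not required to file a quarterly discharge report.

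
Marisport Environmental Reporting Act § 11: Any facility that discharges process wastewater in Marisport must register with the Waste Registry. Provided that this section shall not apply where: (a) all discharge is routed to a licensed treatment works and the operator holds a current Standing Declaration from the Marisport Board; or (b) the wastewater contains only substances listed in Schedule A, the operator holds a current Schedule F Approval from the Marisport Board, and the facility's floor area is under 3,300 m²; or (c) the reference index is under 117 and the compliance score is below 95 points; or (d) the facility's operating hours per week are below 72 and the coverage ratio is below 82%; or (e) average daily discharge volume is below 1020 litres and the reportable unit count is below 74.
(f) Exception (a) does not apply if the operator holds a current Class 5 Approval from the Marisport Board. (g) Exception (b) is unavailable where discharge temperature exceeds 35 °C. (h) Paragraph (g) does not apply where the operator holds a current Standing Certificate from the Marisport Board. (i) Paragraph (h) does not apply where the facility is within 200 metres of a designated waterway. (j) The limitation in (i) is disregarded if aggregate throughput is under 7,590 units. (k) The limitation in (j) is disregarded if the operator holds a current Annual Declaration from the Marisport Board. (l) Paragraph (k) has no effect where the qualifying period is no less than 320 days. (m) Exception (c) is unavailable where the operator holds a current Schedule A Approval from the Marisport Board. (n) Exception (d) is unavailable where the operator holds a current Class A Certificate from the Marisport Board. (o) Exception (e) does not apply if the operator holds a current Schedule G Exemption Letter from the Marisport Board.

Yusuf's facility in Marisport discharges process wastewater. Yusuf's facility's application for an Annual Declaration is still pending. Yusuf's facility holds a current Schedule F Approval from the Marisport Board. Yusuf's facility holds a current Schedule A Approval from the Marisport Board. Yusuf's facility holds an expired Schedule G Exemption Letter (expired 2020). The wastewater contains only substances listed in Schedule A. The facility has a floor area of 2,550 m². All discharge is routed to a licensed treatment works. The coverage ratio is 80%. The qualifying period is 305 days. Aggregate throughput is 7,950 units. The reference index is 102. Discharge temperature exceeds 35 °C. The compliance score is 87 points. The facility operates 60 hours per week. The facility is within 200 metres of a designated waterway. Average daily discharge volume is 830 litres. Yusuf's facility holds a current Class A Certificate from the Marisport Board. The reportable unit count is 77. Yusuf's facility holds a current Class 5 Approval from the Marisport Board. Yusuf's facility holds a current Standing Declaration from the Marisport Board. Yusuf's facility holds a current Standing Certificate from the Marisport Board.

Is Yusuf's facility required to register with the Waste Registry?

Yes — Yusuf's facility must register with the Waste Registry.

Exception (a)'s conditions are all satisfied: discharge is routed to a licensed treatment works; a current Standing Declaration is held. But applying paragraph (f): (f) is triggered — a current Class 5 Approval is held. (a) is therefore removed.
Exception (b): the wastewater is Schedule-A-only; a current Schedule F Approval is held; the facility's floor area is 2,550 m², under the 3,300 m² limit — every condition holds. But: (g) operates — discharge temperature exceeds 35 °C. (h) would limit (g) — a current Standing Certificate is held — but (i) sets (h) aside: (i) operates against (h): the facility is within 200 m of a designated waterway. (j), which would lift (i), is not engaged — aggregate throughput is 7,950 units, not under 7,590 units. So (b) is unavailable.
Exception (c) is satisfied on its face — the reference index is 102, under the 117 limit; the compliance score is 87 points, below the 95 points limit. However, paragraph (m) must be considered: (m) applies — a current Schedule A Approval is held. So (c) is unavailable.
Exception (d)'s conditions are all satisfied: the facility's operating hours per week are 60, below the 72 limit; the coverage ratio is 80%, below the 82% limit. Turning to paragraph (n): (n) operates against (d): a current Class A Certificate is held. So (d) is unavailable.
Exception (e) fails — the reportable unit count is 77, not below 74.
Every exception is unavailable, so the rule governs.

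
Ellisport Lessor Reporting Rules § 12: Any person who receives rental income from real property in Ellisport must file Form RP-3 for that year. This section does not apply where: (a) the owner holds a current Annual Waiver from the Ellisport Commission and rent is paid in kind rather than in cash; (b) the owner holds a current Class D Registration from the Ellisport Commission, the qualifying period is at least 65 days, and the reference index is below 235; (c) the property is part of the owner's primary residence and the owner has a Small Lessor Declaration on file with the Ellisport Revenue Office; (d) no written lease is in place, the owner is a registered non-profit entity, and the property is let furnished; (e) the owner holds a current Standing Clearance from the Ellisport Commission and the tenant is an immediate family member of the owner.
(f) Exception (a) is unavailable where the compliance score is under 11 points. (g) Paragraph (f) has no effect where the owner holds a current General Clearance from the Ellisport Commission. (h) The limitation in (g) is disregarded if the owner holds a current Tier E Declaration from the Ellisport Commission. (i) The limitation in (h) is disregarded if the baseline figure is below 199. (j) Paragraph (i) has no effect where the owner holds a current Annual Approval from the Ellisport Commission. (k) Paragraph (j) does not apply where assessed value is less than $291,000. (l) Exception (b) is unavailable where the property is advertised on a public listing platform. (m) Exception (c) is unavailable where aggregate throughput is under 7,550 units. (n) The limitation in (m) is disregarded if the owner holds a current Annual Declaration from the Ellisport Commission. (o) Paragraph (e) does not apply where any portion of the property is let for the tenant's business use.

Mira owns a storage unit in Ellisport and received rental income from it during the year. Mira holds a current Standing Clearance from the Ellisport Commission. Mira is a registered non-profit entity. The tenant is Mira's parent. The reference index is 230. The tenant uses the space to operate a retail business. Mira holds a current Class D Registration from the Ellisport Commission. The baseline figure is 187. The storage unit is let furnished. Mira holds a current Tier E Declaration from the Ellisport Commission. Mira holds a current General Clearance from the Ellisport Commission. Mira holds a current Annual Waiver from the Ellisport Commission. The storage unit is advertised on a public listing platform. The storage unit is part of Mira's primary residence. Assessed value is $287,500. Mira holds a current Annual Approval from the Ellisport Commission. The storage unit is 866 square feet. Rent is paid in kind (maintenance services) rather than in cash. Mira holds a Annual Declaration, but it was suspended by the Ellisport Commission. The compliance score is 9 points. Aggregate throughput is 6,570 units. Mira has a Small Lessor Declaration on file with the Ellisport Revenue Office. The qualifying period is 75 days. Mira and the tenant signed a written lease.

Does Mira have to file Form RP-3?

All of (a)'s requirements are met (a current Annual Waiver is held; rent is paid in kind). Considering the limiting provisions: (f) is triggered (the compliance score is 9 points, under the 11 points limit), but yields to (g): (g) is triggered — a current General Clearance is held. (h) would limit (g) — a current Tier E Declaration is held — but (i) sets (h) aside: (i) operates — the baseline figure is 187, below the 199 limit. (j) operates (a current Annual Approval is held), but is set aside by (k): (k) applies — assessed value is $287,500, less than the $291,000 limit. (a) remains available.
Exception (b)'s conditions are all satisfied: a current Class D Registration is held; the qualifying period is 75 days, meeting the 65 days threshold; the reference index is 230, below the 235 limit. Turning to paragraph (l): (l) is triggered — the property is publicly advertised. Exception (b) does not apply.
Exception (c) is satisfied on its face — the storage unit is part of the primary residence; a Small Lessor Declaration is on file. But applying paragraphs (m)–(n): (m) operates — aggregate throughput is 6,570 units, under the 7,550 units limit. (n), which would lift (m), does not operate here — there is no Annual Declaration in force. (c) is therefore removed.
Exception (d) fails — a written lease is in place.
All of (e)'s requirements are met (a current Standing Clearance is held; the tenant is an immediate family member). But: (o) is engaged — the space is let for business use. So (e) is unavailable.

No — exception (a) applies; Mira is not required to file Form RP-3.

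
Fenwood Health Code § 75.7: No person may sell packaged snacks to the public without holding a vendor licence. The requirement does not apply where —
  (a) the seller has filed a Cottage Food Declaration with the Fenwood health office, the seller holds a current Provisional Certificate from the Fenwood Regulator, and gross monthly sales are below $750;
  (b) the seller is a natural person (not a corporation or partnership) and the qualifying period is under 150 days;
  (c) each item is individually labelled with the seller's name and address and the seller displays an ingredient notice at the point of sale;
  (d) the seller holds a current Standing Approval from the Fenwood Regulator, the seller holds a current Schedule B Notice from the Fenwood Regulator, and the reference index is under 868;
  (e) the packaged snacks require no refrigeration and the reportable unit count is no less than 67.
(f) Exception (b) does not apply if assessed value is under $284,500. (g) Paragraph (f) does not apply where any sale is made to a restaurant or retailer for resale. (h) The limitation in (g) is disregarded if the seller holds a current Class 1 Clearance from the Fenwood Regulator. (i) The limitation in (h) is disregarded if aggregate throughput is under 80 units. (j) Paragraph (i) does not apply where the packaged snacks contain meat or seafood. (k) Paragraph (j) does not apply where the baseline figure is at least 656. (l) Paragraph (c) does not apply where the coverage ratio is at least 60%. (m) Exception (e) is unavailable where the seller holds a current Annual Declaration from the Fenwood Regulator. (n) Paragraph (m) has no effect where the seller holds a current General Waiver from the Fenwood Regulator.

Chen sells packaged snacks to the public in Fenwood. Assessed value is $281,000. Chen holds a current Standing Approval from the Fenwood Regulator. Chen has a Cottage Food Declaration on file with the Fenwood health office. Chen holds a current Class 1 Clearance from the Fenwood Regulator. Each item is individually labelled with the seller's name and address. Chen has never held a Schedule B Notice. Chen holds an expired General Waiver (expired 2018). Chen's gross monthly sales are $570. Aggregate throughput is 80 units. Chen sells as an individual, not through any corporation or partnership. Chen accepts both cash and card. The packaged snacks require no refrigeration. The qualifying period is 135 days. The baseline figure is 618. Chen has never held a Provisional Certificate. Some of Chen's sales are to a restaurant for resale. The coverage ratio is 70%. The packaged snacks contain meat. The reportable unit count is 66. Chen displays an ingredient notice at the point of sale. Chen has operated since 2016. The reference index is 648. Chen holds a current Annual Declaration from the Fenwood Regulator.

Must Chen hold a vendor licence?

Yes — Chen must hold a vendor licence.

Exception (a) does not apply: there is no Provisional Certificate in force.
Exception (b): the seller is a natural person; the qualifying period is 135 days, under the 150 days limit — every condition holds. But applying paragraphs (f)–(k): (f) operates against (b): assessed value is $281,000, under the $284,500 limit. (g) would limit (f) — some sales are to a restaurant for resale — but (h) sets (g) aside: (h) is triggered — a current Class 1 Clearance is held. (i), which would lift (h), does not operate here — aggregate throughput is 80 units, not under 80 units. So (b) is unavailable.
Exception (c)'s conditions are all satisfied: items are individually labelled; an ingredient notice is displayed. But: (l) operates against (c): the coverage ratio is 70%, meeting the 60% threshold. Exception (c) does not apply.
Exception (d) requires that the seller holds a current Schedule B Notice from the Fenwood Regulator; but the Schedule B Notice is not current, so (d) is unavailable.
Exception (e) requires that the reportable unit count is no less than 67; but the reportable unit count is 66, short of 67, so (e) is unavailable.
No exception applies. The general rule governs.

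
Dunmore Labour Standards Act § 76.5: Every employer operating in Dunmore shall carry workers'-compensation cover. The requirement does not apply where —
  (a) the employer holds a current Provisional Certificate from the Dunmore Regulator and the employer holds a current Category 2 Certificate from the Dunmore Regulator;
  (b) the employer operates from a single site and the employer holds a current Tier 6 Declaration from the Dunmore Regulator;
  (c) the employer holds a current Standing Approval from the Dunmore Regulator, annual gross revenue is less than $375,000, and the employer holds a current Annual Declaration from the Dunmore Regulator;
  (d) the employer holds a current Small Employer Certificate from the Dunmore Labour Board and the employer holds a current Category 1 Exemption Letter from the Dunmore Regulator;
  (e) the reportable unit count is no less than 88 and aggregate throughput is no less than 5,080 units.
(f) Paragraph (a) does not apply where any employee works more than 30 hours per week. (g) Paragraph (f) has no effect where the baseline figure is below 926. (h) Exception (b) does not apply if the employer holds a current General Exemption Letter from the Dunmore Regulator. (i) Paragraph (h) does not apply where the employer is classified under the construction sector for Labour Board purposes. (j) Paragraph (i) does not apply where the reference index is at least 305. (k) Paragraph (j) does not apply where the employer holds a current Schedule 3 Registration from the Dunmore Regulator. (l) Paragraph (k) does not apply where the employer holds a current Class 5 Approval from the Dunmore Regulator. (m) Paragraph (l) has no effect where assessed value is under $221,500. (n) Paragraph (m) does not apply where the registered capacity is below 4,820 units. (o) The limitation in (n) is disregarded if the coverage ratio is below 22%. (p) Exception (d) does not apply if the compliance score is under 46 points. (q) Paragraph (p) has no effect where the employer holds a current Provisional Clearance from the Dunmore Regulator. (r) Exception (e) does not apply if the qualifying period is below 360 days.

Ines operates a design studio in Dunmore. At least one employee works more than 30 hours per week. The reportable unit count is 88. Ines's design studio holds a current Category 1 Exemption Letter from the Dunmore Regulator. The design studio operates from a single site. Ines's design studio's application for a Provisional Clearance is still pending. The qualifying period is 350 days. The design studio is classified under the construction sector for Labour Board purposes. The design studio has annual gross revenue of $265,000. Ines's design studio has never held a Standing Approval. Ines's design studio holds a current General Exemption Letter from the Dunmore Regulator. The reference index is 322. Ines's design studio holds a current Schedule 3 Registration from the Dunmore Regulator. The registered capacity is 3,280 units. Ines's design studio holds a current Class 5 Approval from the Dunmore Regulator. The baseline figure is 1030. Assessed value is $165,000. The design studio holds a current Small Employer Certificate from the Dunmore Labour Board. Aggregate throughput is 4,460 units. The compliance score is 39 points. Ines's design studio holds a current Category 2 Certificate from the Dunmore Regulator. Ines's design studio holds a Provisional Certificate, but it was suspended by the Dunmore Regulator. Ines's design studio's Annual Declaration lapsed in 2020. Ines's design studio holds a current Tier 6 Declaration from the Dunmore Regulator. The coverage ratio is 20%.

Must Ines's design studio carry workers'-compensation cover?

Exception (a) requires that the employer holds a current Provisional Certificate from the Dunmore Regulator; but there is no Provisional Certificate in force, so (a) is unavailable.
Exception (b)'s conditions are all satisfied: the employer operates from a single site; a current Tier 6 Declaration is held. Considering the limiting provisions: (h) applies (a current General Exemption Letter is held), but yields to (i): (i) is engaged — the design studio is classified under the construction sector. (j) is engaged (the reference index is 322, meeting the 305 threshold), but is itself disapplied by (k): (k) applies — a current Schedule 3 Registration is held. (l) is triggered (a current Class 5 Approval is held), but yields to (m): (m) operates against (l): assessed value is $165,000, under the $221,500 limit. (n) is engaged (the registered capacity is 3,280 units, below the 4,820 units limit), but is set aside by (o): (o) is triggered — the coverage ratio is 20%, below the 22% limit. Exception (b) stands.
Exception (c) fails — no current Standing Approval is held.
Exception (d) is satisfied on its face — a current Small Employer Certificate is held; a current Category 1 Exemption Letter is held. But applying paragraphs (p)–(q): (p) operates — the compliance score is 39 points, under the 46 points limit. (q) is inapplicable (there is no Provisional Clearance in force), so (p) stands. Exception (d) does not apply.
Exception (e) fails — aggregate throughput is 4,460 units, short of 5,080 units.

No — exception (b) applies; Ines's design studio is not required to carry workers'-compensation cover.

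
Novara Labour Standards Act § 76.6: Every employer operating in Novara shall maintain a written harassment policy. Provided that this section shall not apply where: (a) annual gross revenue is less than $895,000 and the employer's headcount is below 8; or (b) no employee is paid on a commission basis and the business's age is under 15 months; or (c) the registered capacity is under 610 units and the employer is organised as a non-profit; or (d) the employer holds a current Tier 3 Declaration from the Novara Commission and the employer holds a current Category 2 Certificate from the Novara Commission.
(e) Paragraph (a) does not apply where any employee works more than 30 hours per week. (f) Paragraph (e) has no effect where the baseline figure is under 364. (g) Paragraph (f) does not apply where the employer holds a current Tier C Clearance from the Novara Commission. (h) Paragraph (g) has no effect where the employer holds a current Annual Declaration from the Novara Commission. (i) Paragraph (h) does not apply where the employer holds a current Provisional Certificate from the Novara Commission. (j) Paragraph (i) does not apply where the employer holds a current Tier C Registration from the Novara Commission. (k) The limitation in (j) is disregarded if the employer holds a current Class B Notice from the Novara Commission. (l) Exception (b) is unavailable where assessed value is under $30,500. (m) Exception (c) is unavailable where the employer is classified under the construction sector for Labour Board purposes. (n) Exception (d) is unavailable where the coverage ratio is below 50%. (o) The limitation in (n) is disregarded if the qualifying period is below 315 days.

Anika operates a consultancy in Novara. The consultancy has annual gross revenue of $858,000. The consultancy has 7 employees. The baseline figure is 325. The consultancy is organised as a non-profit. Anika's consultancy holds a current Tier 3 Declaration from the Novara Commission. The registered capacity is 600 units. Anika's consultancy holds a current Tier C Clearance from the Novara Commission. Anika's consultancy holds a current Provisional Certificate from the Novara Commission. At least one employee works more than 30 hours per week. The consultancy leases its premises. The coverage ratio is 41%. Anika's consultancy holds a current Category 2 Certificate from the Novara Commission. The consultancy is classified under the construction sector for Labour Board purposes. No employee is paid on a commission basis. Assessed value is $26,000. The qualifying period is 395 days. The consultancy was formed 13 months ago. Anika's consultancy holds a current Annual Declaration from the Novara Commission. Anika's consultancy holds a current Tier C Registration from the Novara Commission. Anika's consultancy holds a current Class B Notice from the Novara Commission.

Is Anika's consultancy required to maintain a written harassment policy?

Yes — Anika's consultancy must maintain a written harassment policy.

Exception (a) is satisfied on its face — annual gross revenue is $858,000, less than the $895,000 limit; the employer's headcount is 7, below the 8 limit. But: (e) operates — at least one employee exceeds 30 hours/week. (f) is triggered (the baseline figure is 325, under the 364 limit), but is displaced by (g): (g) operates — a current Tier C Clearance is held. (h) would limit (g) — a current Annual Declaration is held — but (i) sets (h) aside: (i) operates against (h): a current Provisional Certificate is held. (j) applies (a current Tier C Registration is held), but is overridden by (k): (k) is engaged — a current Class B Notice is held. So (a) is unavailable.
All of (b)'s requirements are met (no employee is paid on commission; the business's age is 13 months, under the 15 months limit). But: (l) is engaged — assessed value is $26,000, under the $30,500 limit. (b) is therefore removed.
Exception (c)'s conditions are all satisfied: the registered capacity is 600 units, under the 610 units limit; the employer is a non-profit. However, paragraph (m) must be considered: (m) operates against (c): the consultancy is classified under the construction sector. So (c) is unavailable.
Exception (d): a current Tier 3 Declaration is held; a current Category 2 Certificate is held — every condition holds. Turning to paragraphs (n)–(o): (n) operates against (d): the coverage ratio is 41%, below the 50% limit. (o) is inapplicable (the qualifying period is 395 days, not below 315 days), so (n) stands. (d) is therefore removed.
Every exception is unavailable, so the rule governs.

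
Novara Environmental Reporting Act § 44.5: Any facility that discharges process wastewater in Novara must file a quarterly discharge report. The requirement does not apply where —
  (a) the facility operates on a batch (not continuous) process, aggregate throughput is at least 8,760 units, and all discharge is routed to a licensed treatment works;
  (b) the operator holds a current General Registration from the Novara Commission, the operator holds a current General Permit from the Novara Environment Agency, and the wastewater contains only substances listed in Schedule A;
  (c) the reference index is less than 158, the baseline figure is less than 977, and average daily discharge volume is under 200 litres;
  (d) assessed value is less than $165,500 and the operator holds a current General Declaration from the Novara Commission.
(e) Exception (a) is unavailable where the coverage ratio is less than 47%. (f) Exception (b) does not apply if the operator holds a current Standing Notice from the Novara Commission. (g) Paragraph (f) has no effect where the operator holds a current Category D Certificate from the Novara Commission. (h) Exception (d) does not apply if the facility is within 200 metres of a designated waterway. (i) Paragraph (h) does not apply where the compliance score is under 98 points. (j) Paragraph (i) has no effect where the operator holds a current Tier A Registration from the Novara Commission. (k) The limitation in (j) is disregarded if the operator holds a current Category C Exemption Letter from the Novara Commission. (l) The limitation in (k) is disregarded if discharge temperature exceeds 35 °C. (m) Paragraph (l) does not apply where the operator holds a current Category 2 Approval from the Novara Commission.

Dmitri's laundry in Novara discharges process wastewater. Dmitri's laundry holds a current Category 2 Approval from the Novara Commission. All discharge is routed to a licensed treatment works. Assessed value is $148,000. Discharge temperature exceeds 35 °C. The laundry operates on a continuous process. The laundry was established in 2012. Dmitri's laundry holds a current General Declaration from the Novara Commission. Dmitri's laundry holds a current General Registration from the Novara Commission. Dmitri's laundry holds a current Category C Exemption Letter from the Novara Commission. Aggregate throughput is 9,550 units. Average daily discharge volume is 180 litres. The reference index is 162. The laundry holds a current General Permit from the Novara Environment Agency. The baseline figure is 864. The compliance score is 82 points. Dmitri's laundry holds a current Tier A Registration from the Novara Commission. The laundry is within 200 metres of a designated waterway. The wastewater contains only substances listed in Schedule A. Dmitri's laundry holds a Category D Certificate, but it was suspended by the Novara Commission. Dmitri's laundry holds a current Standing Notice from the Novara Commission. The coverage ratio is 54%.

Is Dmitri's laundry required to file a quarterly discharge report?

No — exception (d) applies; Dmitri's laundry is not required to file a quarterly discharge report.

Exception (a) does not apply: the facility operates on a continuous process.
All of (b)'s requirements are met (a current General Registration is held; a current General Permit is held; the wastewater is Schedule-A-only). But: (f) operates against (b): a current Standing Notice is held. (g), which would lift (f), is inapplicable — there is no Category D Certificate in force. Exception (b) does not apply.
Exception (c) does not apply: the reference index is 162, not less than 158.
Exception (d): assessed value is $148,000, less than the $165,500 limit; a current General Declaration is held — every condition holds. Applying paragraphs (h)–(m): (h) would limit (d) — the laundry is within 200 m of a designated waterway — but (i) sets (h) aside: (i) is engaged — the compliance score is 82 points, under the 98 points limit. (j) is engaged (a current Tier A Registration is held), but is displaced by (k): (k) operates against (j): a current Category C Exemption Letter is held. (l) applies (discharge temperature exceeds 35 °C), but is itself disapplied by (m): (m) operates — a current Category 2 Approval is held. So (d) applies.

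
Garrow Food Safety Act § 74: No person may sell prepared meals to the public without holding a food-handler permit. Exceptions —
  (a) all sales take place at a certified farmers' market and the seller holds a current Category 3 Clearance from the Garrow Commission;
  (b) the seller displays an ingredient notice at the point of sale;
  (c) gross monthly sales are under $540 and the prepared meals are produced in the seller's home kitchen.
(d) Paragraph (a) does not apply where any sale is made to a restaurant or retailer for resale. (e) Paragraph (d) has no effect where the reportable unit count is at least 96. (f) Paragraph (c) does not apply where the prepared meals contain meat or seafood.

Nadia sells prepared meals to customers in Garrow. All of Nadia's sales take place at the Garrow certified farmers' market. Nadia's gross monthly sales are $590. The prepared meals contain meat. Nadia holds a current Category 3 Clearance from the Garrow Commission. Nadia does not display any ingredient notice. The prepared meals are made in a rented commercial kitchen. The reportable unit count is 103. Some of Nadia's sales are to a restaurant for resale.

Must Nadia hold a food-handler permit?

No — exception (a) applies; Nadia is not required to hold a food-handler permit.

Exception (a) is satisfied on its face — all sales are at a certified farmers' market; a current Category 3 Clearance is held. As to paragraphs (d)–(e): (d) would limit (a) — some sales are to a restaurant for resale — but (e) sets (d) aside: (e) operates against (d): the reportable unit count is 103, meeting the 96 threshold. (a) remains available.
Exception (b) requires that the seller displays an ingredient notice at the point of sale; but no ingredient notice is displayed, so (b) is unavailable.
Exception (c) requires that gross monthly sales are under $540; but gross monthly sales are $590, not under $540, so (c) is unavailable.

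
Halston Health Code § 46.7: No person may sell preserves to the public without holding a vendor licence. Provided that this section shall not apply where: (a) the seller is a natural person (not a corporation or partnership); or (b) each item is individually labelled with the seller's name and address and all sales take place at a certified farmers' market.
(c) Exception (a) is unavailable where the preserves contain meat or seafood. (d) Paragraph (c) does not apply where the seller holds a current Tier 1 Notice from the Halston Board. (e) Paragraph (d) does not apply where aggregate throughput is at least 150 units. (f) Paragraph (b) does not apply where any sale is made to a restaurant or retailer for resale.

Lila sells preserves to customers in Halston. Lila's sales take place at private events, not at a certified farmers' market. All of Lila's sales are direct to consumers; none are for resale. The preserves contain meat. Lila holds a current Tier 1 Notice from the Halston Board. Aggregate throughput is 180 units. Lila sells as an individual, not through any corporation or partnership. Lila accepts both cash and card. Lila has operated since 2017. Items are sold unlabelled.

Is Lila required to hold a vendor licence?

Yes — Lila must hold a vendor licence.

Exception (a) is satisfied on its face — the seller is a natural person. But applying paragraphs (c)–(e): (c) is triggered — the preserves contain meat. (d) would limit (c) — a current Tier 1 Notice is held — but (e) sets (d) aside: (e) is engaged — aggregate throughput is 180 units, meeting the 150 units threshold. So (a) is unavailable.
Exception (b) requires that each item is individually labelled with the seller's name and address; but items are sold unlabelled, so (b) is unavailable.
Every exception is unavailable, so the rule governs.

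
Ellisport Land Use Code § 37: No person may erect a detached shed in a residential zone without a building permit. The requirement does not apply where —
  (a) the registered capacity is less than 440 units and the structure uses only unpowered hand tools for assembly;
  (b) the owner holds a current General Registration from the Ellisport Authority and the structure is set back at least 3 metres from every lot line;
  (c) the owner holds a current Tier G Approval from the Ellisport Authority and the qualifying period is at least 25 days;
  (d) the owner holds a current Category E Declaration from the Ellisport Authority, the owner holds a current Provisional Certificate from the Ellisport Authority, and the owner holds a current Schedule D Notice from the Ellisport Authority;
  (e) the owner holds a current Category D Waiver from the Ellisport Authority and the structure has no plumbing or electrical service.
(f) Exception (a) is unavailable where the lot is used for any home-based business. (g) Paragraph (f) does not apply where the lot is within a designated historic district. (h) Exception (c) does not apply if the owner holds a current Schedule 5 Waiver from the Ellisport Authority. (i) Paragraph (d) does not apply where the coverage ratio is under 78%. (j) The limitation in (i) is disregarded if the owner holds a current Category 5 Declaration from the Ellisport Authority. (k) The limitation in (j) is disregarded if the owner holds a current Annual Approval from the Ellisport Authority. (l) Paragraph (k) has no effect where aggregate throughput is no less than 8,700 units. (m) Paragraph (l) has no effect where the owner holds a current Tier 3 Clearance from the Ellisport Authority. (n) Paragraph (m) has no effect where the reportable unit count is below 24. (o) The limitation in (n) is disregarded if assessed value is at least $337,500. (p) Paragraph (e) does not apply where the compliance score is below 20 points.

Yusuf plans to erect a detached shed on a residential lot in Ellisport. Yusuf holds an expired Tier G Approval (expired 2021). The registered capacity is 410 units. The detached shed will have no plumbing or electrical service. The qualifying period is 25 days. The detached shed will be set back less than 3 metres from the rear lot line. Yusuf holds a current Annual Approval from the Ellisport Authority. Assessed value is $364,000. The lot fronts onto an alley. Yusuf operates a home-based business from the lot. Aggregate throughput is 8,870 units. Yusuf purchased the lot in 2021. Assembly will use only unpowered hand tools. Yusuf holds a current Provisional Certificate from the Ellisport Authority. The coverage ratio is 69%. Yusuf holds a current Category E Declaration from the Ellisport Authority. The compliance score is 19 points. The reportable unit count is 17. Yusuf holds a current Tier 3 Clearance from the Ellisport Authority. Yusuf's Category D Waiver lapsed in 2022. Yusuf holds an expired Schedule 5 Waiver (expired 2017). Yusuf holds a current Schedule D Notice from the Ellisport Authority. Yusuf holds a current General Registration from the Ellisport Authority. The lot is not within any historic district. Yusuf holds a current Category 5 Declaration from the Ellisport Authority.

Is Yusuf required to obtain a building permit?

Yes — Yusuf must obtain a building permit.

Exception (a): the registered capacity is 410 units, less than the 440 units limit; assembly uses only hand tools — every condition holds. But: (f) applies — a home-based business operates on the lot. (g), which would lift (f), does not operate here — the lot is not in a historic district. Exception (a) does not apply.
Exception (b) requires that the structure is set back at least 3 metres from every lot line; but the rear setback is under 3 m, so (b) is unavailable.
Exception (c) fails — the Tier G Approval is not current.
Exception (d)'s conditions are all satisfied: a current Category E Declaration is held; a current Provisional Certificate is held; a current Schedule D Notice is held. But applying paragraphs (i)–(o): (i) applies — the coverage ratio is 69%, under the 78% limit. (j) is triggered (a current Category 5 Declaration is held), but is itself disapplied by (k): (k) applies — a current Annual Approval is held. (l) is engaged (aggregate throughput is 8,870 units, meeting the 8,700 units threshold), but is set aside by (m): (m) operates — a current Tier 3 Clearance is held. (n) would limit (m) — the reportable unit count is 17, below the 24 limit — but (o) sets (n) aside: (o) is engaged — assessed value is $364,000, meeting the $337,500 threshold. (d) is therefore removed.
Exception (e) does not apply: the Category D Waiver is not current.
No exception is made out. Yusuf falls within the general rule.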